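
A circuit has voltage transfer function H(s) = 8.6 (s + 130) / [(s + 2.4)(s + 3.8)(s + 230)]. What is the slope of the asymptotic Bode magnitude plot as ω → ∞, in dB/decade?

-40 dB/decade

With 1 zero and 3 poles, the high-frequency asymptotic slope is 20 × (1 − 3) = -40 dB/decade.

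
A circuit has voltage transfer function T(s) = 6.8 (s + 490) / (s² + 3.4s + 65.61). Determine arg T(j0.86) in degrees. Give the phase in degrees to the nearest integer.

∠(j0.86 + 490) = arctan(0.86/490) = 0.10°
∠[(j0.86)² + 3.4(j0.86) + 65.61] = ∠[64.87 + j2.924] = 2.58°
∠T(j0.86) = 0.10° − 2.58° = -2.48°

-2°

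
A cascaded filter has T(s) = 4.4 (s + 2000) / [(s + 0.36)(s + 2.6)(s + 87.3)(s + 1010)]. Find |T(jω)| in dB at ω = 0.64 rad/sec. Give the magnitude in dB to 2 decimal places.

|j0.64 + 2000| = √(0.64² + 2000²) = 2000
|j0.64 + 0.36| = √(0.64² + 0.36²) = 0.7343
|j0.64 + 2.6| = √(0.64² + 2.6²) = 2.678
|j0.64 + 87.3| = √(0.64² + 87.3²) = 87.3
|j0.64 + 1010| = √(0.64² + 1010²) = 1010
|T(j0.64)| = 4.4 × 2000 / (0.7343 × 2.678 × 87.3 × 1010) = 0.050759
20 log₁₀(0.050759) = -25.890 dB

-25.89 dB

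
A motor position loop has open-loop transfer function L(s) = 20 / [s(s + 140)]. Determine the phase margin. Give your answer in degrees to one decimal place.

89.9°

Gain crossover: |L(jω)| = 1 at ω ≈ 0.143 rad/s.
∠L(j0.143) = −90° − arctan(0.143/140) ≈ -90.06°
PM = 180° + (-90.06°) = 89.94°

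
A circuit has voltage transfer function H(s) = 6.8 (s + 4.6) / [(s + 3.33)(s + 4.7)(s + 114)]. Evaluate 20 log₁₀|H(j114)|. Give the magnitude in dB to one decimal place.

-68.6 dB

|j114 + 4.6| = √(114² + 4.6²) = 114.1
|j114 + 3.33| = √(114² + 3.33²) = 114
|j114 + 4.7| = √(114² + 4.7²) = 114.1
|j114 + 114| = √(114² + 114²) = 161.2
|H(j114)| = 6.8 × 114.1 / (114 × 114.1 × 161.2) = 0.00036981
20 log₁₀(0.00036981) = -68.64 dB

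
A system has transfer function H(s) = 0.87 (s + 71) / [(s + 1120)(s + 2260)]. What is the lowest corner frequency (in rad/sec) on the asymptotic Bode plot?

Break frequencies occur at each pole and zero magnitude: 71 rad/sec, 1120 rad/sec, 2260 rad/sec.
The lowest is 71 rad/sec.

71 rad/sec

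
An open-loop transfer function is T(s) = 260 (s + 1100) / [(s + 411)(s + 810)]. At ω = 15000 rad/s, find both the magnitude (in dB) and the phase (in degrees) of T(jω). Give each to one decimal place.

|T| = -35.2 dB, ∠T = -89.5°

|j15000 + 1100| = √(15000² + 1100²) = 1.504e+04
|j15000 + 411| = √(15000² + 411²) = 1.501e+04
|j15000 + 810| = √(15000² + 810²) = 1.502e+04
|T(j15000)| = 260 × 1.504e+04 / (1.501e+04 × 1.502e+04) = 0.017348
20 log₁₀(0.017348) = -35.21 dB
∠(j15000 + 1100) = arctan(15000/1100) = 85.81°
∠(j15000 + 411) = arctan(15000/411) = 88.43°
∠(j15000 + 810) = arctan(15000/810) = 86.91°
∠T(j15000) = 85.81° − (88.43° + 86.91°) = -89.53°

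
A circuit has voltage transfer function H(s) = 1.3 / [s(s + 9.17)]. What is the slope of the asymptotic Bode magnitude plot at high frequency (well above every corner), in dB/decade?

With 0 zeros and 2 poles, the high-frequency asymptotic slope is 20 × (0 − 2) = -40 dB/decade.

-40 dB/decade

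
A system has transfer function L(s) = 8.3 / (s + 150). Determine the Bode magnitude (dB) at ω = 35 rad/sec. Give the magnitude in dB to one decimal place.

|j35 + 150| = √(35² + 150²) = 154
|L(j35)| = 8.3 / 154 = 0.053886
20 log₁₀(0.053886) = -25.37 dB

-25.4 dB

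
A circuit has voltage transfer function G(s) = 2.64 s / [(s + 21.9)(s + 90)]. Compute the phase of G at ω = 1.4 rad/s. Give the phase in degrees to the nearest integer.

85°

∠(j1.4) = 90.00°
∠(j1.4 + 21.9) = arctan(1.4/21.9) = 3.66°
∠(j1.4 + 90) = arctan(1.4/90) = 0.89°
∠G(j1.4) = 90.00° − (3.66° + 0.89°) = 85.45°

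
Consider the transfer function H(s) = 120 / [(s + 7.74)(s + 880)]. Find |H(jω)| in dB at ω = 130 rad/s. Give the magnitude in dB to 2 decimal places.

-59.69 dB

|j130 + 7.74| = √(130² + 7.74²) = 130.2
|j130 + 880| = √(130² + 880²) = 889.6
|H(j130)| = 120 / (130.2 × 889.6) = 0.0010359
20 log₁₀(0.0010359) = -59.694 dB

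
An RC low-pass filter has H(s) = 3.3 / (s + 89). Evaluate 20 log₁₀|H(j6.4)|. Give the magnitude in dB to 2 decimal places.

|j6.4 + 89| = √(6.4² + 89²) = 89.23
|H(j6.4)| = 3.3 / 89.23 = 0.036983
20 log₁₀(0.036983) = -28.640 dB

-28.64 dB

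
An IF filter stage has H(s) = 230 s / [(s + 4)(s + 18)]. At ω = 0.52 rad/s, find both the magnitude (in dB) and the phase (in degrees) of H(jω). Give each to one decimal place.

|j0.52| = 0.52
|j0.52 + 4| = √(0.52² + 4²) = 4.034
|j0.52 + 18| = √(0.52² + 18²) = 18.01
|H(j0.52)| = 230 × 0.52 / (4.034 × 18.01) = 1.6466
20 log₁₀(1.6466) = 4.33 dB
∠(j0.52) = 90.00°
∠(j0.52 + 4) = arctan(0.52/4) = 7.41°
∠(j0.52 + 18) = arctan(0.52/18) = 1.65°
∠H(j0.52) = 90.00° − (7.41° + 1.65°) = 80.94°

|H| = 4.3 dB, ∠H = 80.9°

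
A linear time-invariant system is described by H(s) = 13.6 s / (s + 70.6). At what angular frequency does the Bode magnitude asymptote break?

The single real pole at s = −70.6 gives a corner at ω = 70.6 rad/s.

70.6 rad/s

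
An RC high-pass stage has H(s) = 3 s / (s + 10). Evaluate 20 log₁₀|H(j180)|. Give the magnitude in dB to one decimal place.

|j180| = 180
|j180 + 10| = √(180² + 10²) = 180.3
|H(j180)| = 3 × 180 / 180.3 = 2.9954
20 log₁₀(2.9954) = 9.53 dB

9.5 dB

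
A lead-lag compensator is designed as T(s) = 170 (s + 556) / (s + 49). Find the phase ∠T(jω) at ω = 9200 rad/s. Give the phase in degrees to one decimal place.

∠(j9200 + 556) = arctan(9200/556) = 86.54°
∠(j9200 + 49) = arctan(9200/49) = 89.69°
∠T(j9200) = 86.54° − 89.69° = -3.15°

-3.2°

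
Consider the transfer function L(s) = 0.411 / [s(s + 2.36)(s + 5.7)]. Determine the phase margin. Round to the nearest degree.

89 deg

Gain crossover: |L(jω)| = 1 at ω ≈ 0.0306 rad/sec.
∠L(j0.0306) = −90° − arctan(0.0306/2.36) − arctan(0.0306/5.7) ≈ -91.05°
PM = 180° + (-91.05°) = 88.95°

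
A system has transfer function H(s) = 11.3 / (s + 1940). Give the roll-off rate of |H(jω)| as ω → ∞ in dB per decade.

-20 dB/decade

With 0 zeros and 1 pole, the high-frequency asymptotic slope is 20 × (0 − 1) = -20 dB/decade.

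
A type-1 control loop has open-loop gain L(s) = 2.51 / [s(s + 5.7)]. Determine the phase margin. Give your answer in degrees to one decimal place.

Gain crossover: |L(jω)| = 1 at ω ≈ 0.439 rad/s.
∠L(j0.439) = −90° − arctan(0.439/5.7) ≈ -94.40°
PM = 180° + (-94.40°) = 85.60°

85.6°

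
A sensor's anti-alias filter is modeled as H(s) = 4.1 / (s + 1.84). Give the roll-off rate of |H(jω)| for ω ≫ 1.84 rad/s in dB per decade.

-20 dB/decade

With 0 zeros and 1 pole, the high-frequency asymptotic slope is 20 × (0 − 1) = -20 dB/decade.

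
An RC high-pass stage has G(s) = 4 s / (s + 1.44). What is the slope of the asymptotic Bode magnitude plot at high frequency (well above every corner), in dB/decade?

With 1 zero and 1 pole, the high-frequency asymptotic slope is 20 × (1 − 1) = 0 dB/decade.

0 dB/decade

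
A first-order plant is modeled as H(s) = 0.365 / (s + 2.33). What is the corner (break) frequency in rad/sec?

2.33 rad/sec

The single real pole at s = −2.33 gives a corner at ω = 2.33 rad/sec.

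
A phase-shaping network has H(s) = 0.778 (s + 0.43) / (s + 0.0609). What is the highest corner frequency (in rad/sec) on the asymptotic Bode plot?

0.43 rad/sec

Break frequencies occur at each pole and zero magnitude: 0.0609 rad/sec, 0.43 rad/sec.
The highest is 0.43 rad/sec.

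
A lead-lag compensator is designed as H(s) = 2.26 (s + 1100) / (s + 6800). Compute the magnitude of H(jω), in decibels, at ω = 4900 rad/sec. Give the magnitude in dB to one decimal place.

|j4900 + 1100| = √(4900² + 1100²) = 5022
|j4900 + 6800| = √(4900² + 6800²) = 8382
|H(j4900)| = 2.26 × 5022 / 8382 = 1.3541
20 log₁₀(1.3541) = 2.63 dB

2.6 dB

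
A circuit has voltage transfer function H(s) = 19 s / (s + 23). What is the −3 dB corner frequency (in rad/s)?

23 rad/s

For a single-pole high-pass, the −3 dB point is at the pole: ω = 23 rad/s.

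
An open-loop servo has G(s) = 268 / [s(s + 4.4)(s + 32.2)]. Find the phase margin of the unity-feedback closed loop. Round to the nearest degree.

Gain crossover: |G(jω)| = 1 at ω ≈ 1.75 rad s⁻¹.
∠G(j1.75) = −90° − arctan(1.75/4.4) − arctan(1.75/32.2) ≈ -114.86°
PM = 180° + (-114.86°) = 65.14°

65°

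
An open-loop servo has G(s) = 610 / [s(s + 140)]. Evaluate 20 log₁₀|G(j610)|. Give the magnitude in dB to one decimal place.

-55.9 dB

|j610 + 140| = √(610² + 140²) = 625.9
|j610| = 610
|G(j610)| = 610 / (625.9 × 610) = 0.0015978
20 log₁₀(0.0015978) = -55.93 dB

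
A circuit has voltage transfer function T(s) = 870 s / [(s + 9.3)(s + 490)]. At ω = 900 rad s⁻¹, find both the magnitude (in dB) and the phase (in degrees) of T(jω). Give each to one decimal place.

|j900| = 900
|j900 + 9.3| = √(900² + 9.3²) = 900
|j900 + 490| = √(900² + 490²) = 1025
|T(j900)| = 870 × 900 / (900 × 1025) = 0.84895
20 log₁₀(0.84895) = -1.42 dB
∠(j900) = 90.00°
∠(j900 + 9.3) = arctan(900/9.3) = 89.41°
∠(j900 + 490) = arctan(900/490) = 61.43°
∠T(j900) = 90.00° − (89.41° + 61.43°) = -60.84°

|T| = -1.4 dB, ∠T = -60.8°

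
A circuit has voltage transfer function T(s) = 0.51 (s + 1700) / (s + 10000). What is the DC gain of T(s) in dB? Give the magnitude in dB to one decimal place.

-21.2 dB

T(0) = 0.51 × 1700 / 10000 = 0.0867
20 log₁₀(0.0867) = -21.24 dB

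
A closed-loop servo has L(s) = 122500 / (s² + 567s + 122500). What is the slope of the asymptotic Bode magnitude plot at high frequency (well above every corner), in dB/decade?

With 0 zeros and 2 poles, the high-frequency asymptotic slope is 20 × (0 − 2) = -40 dB/decade.

-40 dB/decade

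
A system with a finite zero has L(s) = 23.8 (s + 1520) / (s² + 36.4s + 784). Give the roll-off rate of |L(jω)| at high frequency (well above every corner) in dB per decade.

-20 dB/decade

With 1 zero and 2 poles, the high-frequency asymptotic slope is 20 × (1 − 2) = -20 dB/decade.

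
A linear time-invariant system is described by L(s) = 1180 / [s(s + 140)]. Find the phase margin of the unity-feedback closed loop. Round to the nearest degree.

Gain crossover: |L(jω)| = 1 at ω ≈ 8.41 rad/sec.
∠L(j8.41) = −90° − arctan(8.41/140) ≈ -93.44°
PM = 180° + (-93.44°) = 86.56°

87°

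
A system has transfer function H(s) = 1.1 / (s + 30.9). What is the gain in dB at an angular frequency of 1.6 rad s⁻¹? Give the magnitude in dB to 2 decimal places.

-28.98 dB

|j1.6 + 30.9| = √(1.6² + 30.9²) = 30.94
|H(j1.6)| = 1.1 / 30.94 = 0.035551
20 log₁₀(0.035551) = -28.983 dB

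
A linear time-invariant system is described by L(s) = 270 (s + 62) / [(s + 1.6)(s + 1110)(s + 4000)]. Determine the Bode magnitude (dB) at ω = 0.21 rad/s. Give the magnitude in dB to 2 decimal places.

-52.63 dB

|j0.21 + 62| = √(0.21² + 62²) = 62
|j0.21 + 1.6| = √(0.21² + 1.6²) = 1.614
|j0.21 + 1110| = √(0.21² + 1110²) = 1110
|j0.21 + 4000| = √(0.21² + 4000²) = 4000
|L(j0.21)| = 270 × 62 / (1.614 × 1110 × 4000) = 0.0023364
20 log₁₀(0.0023364) = -52.629 dB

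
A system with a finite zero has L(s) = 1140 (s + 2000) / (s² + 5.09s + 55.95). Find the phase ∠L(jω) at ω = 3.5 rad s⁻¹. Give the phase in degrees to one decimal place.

-22.1°

∠(j3.5 + 2000) = arctan(3.5/2000) = 0.10°
∠[(j3.5)² + 5.09(j3.5) + 55.95] = ∠[43.7 + j17.815] = 22.18°
∠L(j3.5) = 0.10° − 22.18° = -22.08°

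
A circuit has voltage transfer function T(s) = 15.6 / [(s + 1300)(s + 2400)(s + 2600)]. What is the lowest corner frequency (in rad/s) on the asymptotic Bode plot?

1300 rad/s

Break frequencies occur at each pole and zero magnitude: 1300 rad/s, 2400 rad/s, 2600 rad/s.
The lowest is 1300 rad/s.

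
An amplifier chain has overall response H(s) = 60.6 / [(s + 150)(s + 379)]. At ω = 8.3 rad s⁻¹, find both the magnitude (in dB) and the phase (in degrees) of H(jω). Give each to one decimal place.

|H| = -59.5 dB, ∠H = -4.4°

|j8.3 + 150| = √(8.3² + 150²) = 150.2
|j8.3 + 379| = √(8.3² + 379²) = 379.1
|H(j8.3)| = 60.6 / (150.2 × 379.1) = 0.0010641
20 log₁₀(0.0010641) = -59.46 dB
∠(j8.3 + 150) = arctan(8.3/150) = 3.17°
∠(j8.3 + 379) = arctan(8.3/379) = 1.25°
∠H(j8.3) = − (3.17° + 1.25°) = -4.42°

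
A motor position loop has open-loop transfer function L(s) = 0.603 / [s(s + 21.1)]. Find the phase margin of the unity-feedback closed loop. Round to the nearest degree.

Gain crossover: |L(jω)| = 1 at ω ≈ 0.0286 rad/s.
∠L(j0.0286) = −90° − arctan(0.0286/21.1) ≈ -90.08°
PM = 180° + (-90.08°) = 89.92°

90 deg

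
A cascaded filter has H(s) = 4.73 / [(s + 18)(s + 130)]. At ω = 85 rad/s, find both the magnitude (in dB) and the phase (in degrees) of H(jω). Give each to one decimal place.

|H| = -69.1 dB, ∠H = -111.2°

|j85 + 18| = √(85² + 18²) = 86.88
|j85 + 130| = √(85² + 130²) = 155.3
|H(j85)| = 4.73 / (86.88 × 155.3) = 0.0003505
20 log₁₀(0.0003505) = -69.11 dB
∠(j85 + 18) = arctan(85/18) = 78.04°
∠(j85 + 130) = arctan(85/130) = 33.18°
∠H(j85) = − (78.04° + 33.18°) = -111.22°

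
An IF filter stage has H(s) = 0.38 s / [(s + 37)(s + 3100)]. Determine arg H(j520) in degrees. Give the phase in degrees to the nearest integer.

∠(j520) = 90.00°
∠(j520 + 37) = arctan(520/37) = 85.93°
∠(j520 + 3100) = arctan(520/3100) = 9.52°
∠H(j520) = 90.00° − (85.93° + 9.52°) = -5.45°

-5°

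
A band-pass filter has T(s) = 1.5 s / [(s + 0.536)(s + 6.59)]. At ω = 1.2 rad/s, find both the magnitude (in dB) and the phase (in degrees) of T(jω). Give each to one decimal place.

|j1.2| = 1.2
|j1.2 + 0.536| = √(1.2² + 0.536²) = 1.314
|j1.2 + 6.59| = √(1.2² + 6.59²) = 6.698
|T(j1.2)| = 1.5 × 1.2 / (1.314 × 6.698) = 0.20447
20 log₁₀(0.20447) = -13.79 dB
∠(j1.2) = 90.00°
∠(j1.2 + 0.536) = arctan(1.2/0.536) = 65.93°
∠(j1.2 + 6.59) = arctan(1.2/6.59) = 10.32°
∠T(j1.2) = 90.00° − (65.93° + 10.32°) = 13.75°

|T| = -13.8 dB, ∠T = 13.7°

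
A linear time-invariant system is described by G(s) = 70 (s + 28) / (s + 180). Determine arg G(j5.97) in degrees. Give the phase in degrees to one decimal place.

10.1°

∠(j5.97 + 28) = arctan(5.97/28) = 12.04°
∠(j5.97 + 180) = arctan(5.97/180) = 1.90°
∠G(j5.97) = 12.04° − 1.90° = 10.14°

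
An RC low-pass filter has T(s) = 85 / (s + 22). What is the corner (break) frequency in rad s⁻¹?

22 rad s⁻¹

The single real pole at s = −22 gives a corner at ω = 22 rad s⁻¹.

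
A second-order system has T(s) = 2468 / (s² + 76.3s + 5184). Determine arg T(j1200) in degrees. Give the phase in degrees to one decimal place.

-176.3 deg

∠[(j1200)² + 76.3(j1200) + 5184] = ∠[-1.4348e+06 + j91560] = 176.35°
∠T(j1200) = −176.35° = -176.35°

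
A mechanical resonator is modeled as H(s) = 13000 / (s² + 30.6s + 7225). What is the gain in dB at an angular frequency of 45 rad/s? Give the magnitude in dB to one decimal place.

7.7 dB

|(j45)² + 30.6(j45) + 7225| = |5200 + j1377| = 5379
|H(j45)| = 13000 / 5379 = 2.4167
20 log₁₀(2.4167) = 7.66 dB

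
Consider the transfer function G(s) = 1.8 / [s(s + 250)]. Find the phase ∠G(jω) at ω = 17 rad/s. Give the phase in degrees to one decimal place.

-93.9°

∠(j17 + 250) = arctan(17/250) = 3.89°
∠(j17) = 90.00°
∠G(j17) = − (3.89° + 90.00°) = -93.89°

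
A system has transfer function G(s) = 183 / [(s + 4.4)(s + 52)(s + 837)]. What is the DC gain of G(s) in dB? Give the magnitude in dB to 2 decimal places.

-60.39 dB

G(0) = 183 / (4.4 × 52 × 837) = 0.00095559
20 log₁₀(0.00095559) = -60.395 dB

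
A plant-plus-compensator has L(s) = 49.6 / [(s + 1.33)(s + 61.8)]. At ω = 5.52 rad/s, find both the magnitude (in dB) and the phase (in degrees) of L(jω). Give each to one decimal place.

|L| = -17.0 dB, ∠L = -81.6°

|j5.52 + 1.33| = √(5.52² + 1.33²) = 5.678
|j5.52 + 61.8| = √(5.52² + 61.8²) = 62.05
|L(j5.52)| = 49.6 / (5.678 × 62.05) = 0.14079
20 log₁₀(0.14079) = -17.03 dB
∠(j5.52 + 1.33) = arctan(5.52/1.33) = 76.45°
∠(j5.52 + 61.8) = arctan(5.52/61.8) = 5.10°
∠L(j5.52) = − (76.45° + 5.10°) = -81.56°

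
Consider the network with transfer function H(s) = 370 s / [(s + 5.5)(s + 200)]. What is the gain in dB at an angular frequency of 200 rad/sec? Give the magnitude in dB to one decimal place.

2.3 dB

|j200| = 200
|j200 + 5.5| = √(200² + 5.5²) = 200.1
|j200 + 200| = √(200² + 200²) = 282.8
|H(j200)| = 370 × 200 / (200.1 × 282.8) = 1.3077
20 log₁₀(1.3077) = 2.33 dB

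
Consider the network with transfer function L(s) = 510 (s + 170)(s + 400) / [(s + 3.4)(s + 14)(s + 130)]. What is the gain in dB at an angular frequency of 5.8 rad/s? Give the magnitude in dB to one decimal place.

68.4 dB

|j5.8 + 170| = √(5.8² + 170²) = 170.1
|j5.8 + 400| = √(5.8² + 400²) = 400
|j5.8 + 3.4| = √(5.8² + 3.4²) = 6.723
|j5.8 + 14| = √(5.8² + 14²) = 15.15
|j5.8 + 130| = √(5.8² + 130²) = 130.1
|L(j5.8)| = 510 × 170.1 × 400 / (6.723 × 15.15 × 130.1) = 2617.6
20 log₁₀(2617.6) = 68.36 dB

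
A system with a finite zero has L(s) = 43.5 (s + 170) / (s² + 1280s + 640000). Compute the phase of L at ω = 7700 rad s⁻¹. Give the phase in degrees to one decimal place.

-81.7°

∠(j7700 + 170) = arctan(7700/170) = 88.74°
∠[(j7700)² + 1280(j7700) + 640000] = ∠[-5.865e+07 + j9.856e+06] = 170.46°
∠L(j7700) = 88.74° − 170.46° = -81.73°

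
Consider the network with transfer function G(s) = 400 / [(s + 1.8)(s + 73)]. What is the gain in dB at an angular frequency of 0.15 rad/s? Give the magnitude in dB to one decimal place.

9.6 dB

|j0.15 + 1.8| = √(0.15² + 1.8²) = 1.806
|j0.15 + 73| = √(0.15² + 73²) = 73
|G(j0.15)| = 400 / (1.806 × 73) = 3.0336
20 log₁₀(3.0336) = 9.64 dB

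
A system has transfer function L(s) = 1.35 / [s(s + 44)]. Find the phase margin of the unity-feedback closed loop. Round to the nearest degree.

Gain crossover: |L(jω)| = 1 at ω ≈ 0.0307 rad/s.
∠L(j0.0307) = −90° − arctan(0.0307/44) ≈ -90.04°
PM = 180° + (-90.04°) = 89.96°

90 deg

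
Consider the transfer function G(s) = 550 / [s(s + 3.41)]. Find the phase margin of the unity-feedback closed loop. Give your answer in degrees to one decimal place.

8.3°

Gain crossover: |G(jω)| = 1 at ω ≈ 23.3 rad s⁻¹.
∠G(j23.3) = −90° − arctan(23.3/3.41) ≈ -171.68°
PM = 180° + (-171.68°) = 8.32°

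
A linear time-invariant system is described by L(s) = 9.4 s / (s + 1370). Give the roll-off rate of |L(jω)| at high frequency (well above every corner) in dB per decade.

With 1 zero and 1 pole, the high-frequency asymptotic slope is 20 × (1 − 1) = 0 dB/decade.

0 dB/decade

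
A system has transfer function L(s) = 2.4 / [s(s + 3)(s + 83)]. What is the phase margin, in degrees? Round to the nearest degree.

90 deg

Gain crossover: |L(jω)| = 1 at ω ≈ 0.00964 rad/s.
∠L(j0.00964) = −90° − arctan(0.00964/3) − arctan(0.00964/83) ≈ -90.19°
PM = 180° + (-90.19°) = 89.81°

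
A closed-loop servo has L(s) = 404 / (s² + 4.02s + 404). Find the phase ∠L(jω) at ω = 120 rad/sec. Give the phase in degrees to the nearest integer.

∠[(j120)² + 4.02(j120) + 404] = ∠[-13996 + j482.4] = 178.03°
∠L(j120) = −178.03° = -178.03°

-178 deg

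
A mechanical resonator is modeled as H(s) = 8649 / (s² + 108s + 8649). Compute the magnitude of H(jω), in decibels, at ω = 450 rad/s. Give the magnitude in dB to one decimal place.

-27.3 dB

|(j450)² + 108(j450) + 8649| = |-1.9385e+05 + j48600| = 1.999e+05
|H(j450)| = 8649 / 1.999e+05 = 0.043277
20 log₁₀(0.043277) = -27.27 dB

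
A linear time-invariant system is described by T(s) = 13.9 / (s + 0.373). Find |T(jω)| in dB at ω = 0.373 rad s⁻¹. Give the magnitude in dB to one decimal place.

28.4 dB

|j0.373 + 0.373| = √(0.373² + 0.373²) = 0.5275
|T(j0.373)| = 13.9 / 0.5275 = 26.351
20 log₁₀(26.351) = 28.42 dB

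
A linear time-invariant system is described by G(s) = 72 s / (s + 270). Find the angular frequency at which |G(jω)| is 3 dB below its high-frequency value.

270 rad/sec

For a single-pole high-pass, the −3 dB point is at the pole: ω = 270 rad/sec.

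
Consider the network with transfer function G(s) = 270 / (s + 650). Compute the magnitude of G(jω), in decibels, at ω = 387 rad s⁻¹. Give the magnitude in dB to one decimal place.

|j387 + 650| = √(387² + 650²) = 756.5
|G(j387)| = 270 / 756.5 = 0.35691
20 log₁₀(0.35691) = -8.95 dB

-8.9 dB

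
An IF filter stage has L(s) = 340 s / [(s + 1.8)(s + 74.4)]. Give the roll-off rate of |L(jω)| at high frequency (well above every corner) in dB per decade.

With 1 zero and 2 poles, the high-frequency asymptotic slope is 20 × (1 − 2) = -20 dB/decade.

-20 dB/decade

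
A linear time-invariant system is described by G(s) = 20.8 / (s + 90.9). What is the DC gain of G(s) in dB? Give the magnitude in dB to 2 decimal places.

G(0) = 20.8 / 90.9 = 0.22882
20 log₁₀(0.22882) = -12.810 dB

-12.81 dB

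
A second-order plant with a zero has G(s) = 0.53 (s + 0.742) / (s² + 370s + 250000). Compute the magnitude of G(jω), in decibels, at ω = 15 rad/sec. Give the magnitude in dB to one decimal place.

-89.9 dB

|j15 + 0.742| = √(15² + 0.742²) = 15.02
|(j15)² + 370(j15) + 250000| = |2.4978e+05 + j5550| = 2.498e+05
|G(j15)| = 0.53 × 15.02 / 2.498e+05 = 3.186e-05
20 log₁₀(3.186e-05) = -89.94 dB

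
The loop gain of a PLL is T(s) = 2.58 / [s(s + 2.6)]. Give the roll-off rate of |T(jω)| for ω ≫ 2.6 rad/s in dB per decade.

-40 dB/decade

With 0 zeros and 2 poles, the high-frequency asymptotic slope is 20 × (0 − 2) = -40 dB/decade.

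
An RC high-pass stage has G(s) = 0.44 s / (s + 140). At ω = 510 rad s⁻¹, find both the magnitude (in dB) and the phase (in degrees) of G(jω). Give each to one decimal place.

|j510| = 510
|j510 + 140| = √(510² + 140²) = 528.9
|G(j510)| = 0.44 × 510 / 528.9 = 0.4243
20 log₁₀(0.4243) = -7.45 dB
∠(j510) = 90.00°
∠(j510 + 140) = arctan(510/140) = 74.65°
∠G(j510) = 90.00° − 74.65° = 15.35°

|G| = -7.4 dB, ∠G = 15.4°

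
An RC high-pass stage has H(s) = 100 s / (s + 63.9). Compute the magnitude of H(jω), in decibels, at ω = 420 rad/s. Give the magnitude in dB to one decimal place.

|j420| = 420
|j420 + 63.9| = √(420² + 63.9²) = 424.8
|H(j420)| = 100 × 420 / 424.8 = 98.862
20 log₁₀(98.862) = 39.90 dB

39.9 dB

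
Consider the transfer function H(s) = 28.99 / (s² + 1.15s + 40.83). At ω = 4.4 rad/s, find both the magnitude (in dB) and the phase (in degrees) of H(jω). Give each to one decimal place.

|H| = 2.4 dB, ∠H = -13.3°

|(j4.4)² + 1.15(j4.4) + 40.83| = |21.47 + j5.06| = 22.06
|H(j4.4)| = 28.99 / 22.06 = 1.3143
20 log₁₀(1.3143) = 2.37 dB
∠[(j4.4)² + 1.15(j4.4) + 40.83] = ∠[21.47 + j5.06] = 13.26°
∠H(j4.4) = −13.26° = -13.26°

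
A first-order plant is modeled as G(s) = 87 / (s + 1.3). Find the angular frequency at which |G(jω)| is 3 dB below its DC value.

1.3 rad/sec

For a single-pole low-pass, the −3 dB point is at the pole: ω = 1.3 rad/sec.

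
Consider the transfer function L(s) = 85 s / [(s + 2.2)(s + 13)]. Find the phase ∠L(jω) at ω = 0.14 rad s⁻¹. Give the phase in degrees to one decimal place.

∠(j0.14) = 90.00°
∠(j0.14 + 2.2) = arctan(0.14/2.2) = 3.64°
∠(j0.14 + 13) = arctan(0.14/13) = 0.62°
∠L(j0.14) = 90.00° − (3.64° + 0.62°) = 85.74°

85.7°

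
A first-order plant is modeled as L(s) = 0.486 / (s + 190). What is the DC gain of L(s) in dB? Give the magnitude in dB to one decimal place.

L(0) = 0.486 / 190 = 0.0025579
20 log₁₀(0.0025579) = -51.84 dB

-51.8 dB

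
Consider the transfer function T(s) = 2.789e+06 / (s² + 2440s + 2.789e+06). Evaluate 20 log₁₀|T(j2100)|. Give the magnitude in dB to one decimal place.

-5.7 dB

|(j2100)² + 2440(j2100) + 2.789e+06| = |-1.621e+06 + j5.124e+06| = 5.374e+06
|T(j2100)| = 2.789e+06 / 5.374e+06 = 0.51895
20 log₁₀(0.51895) = -5.70 dB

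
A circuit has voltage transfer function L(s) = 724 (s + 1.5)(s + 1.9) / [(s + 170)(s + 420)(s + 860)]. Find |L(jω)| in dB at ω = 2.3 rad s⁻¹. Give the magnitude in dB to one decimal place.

|j2.3 + 1.5| = √(2.3² + 1.5²) = 2.746
|j2.3 + 1.9| = √(2.3² + 1.9²) = 2.983
|j2.3 + 170| = √(2.3² + 170²) = 170
|j2.3 + 420| = √(2.3² + 420²) = 420
|j2.3 + 860| = √(2.3² + 860²) = 860
|L(j2.3)| = 724 × 2.746 × 2.983 / (170 × 420 × 860) = 9.6577e-05
20 log₁₀(9.6577e-05) = -80.30 dB

-80.3 dB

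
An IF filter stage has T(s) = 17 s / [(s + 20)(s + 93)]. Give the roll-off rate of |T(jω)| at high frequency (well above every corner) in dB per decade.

With 1 zero and 2 poles, the high-frequency asymptotic slope is 20 × (1 − 2) = -20 dB/decade.

-20 dB/decade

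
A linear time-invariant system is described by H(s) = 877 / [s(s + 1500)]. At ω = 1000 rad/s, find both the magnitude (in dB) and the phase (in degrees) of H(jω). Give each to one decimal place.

|H| = -66.3 dB, ∠H = -123.7°

|j1000 + 1500| = √(1000² + 1500²) = 1803
|j1000| = 1000
|H(j1000)| = 877 / (1803 × 1000) = 0.00048647
20 log₁₀(0.00048647) = -66.26 dB
∠(j1000 + 1500) = arctan(1000/1500) = 33.69°
∠(j1000) = 90.00°
∠H(j1000) = − (33.69° + 90.00°) = -123.69°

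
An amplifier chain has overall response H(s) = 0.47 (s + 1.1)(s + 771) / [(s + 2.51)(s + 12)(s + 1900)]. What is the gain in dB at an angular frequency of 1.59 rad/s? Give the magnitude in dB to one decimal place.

-39.8 dB

|j1.59 + 1.1| = √(1.59² + 1.1²) = 1.933
|j1.59 + 771| = √(1.59² + 771²) = 771
|j1.59 + 2.51| = √(1.59² + 2.51²) = 2.971
|j1.59 + 12| = √(1.59² + 12²) = 12.1
|j1.59 + 1900| = √(1.59² + 1900²) = 1900
|H(j1.59)| = 0.47 × 1.933 × 771 / (2.971 × 12.1 × 1900) = 0.010252
20 log₁₀(0.010252) = -39.78 dB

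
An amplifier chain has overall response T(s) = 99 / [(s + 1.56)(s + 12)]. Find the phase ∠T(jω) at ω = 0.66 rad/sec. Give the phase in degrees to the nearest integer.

∠(j0.66 + 1.56) = arctan(0.66/1.56) = 22.93°
∠(j0.66 + 12) = arctan(0.66/12) = 3.15°
∠T(j0.66) = − (22.93° + 3.15°) = -26.08°

-26°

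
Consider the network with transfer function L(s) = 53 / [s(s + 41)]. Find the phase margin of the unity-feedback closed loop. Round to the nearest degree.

88°

Gain crossover: |L(jω)| = 1 at ω ≈ 1.29 rad/s.
∠L(j1.29) = −90° − arctan(1.29/41) ≈ -91.80°
PM = 180° + (-91.80°) = 88.20°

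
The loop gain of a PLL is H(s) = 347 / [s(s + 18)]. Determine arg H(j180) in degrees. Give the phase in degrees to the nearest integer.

-174°

∠(j180 + 18) = arctan(180/18) = 84.29°
∠(j180) = 90.00°
∠H(j180) = − (84.29° + 90.00°) = -174.29°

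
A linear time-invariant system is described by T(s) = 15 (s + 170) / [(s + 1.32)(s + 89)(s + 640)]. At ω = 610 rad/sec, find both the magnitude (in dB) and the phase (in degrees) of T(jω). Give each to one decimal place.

|j610 + 170| = √(610² + 170²) = 633.2
|j610 + 1.32| = √(610² + 1.32²) = 610
|j610 + 89| = √(610² + 89²) = 616.5
|j610 + 640| = √(610² + 640²) = 884.1
|T(j610)| = 15 × 633.2 / (610 × 616.5 × 884.1) = 2.857e-05
20 log₁₀(2.857e-05) = -90.88 dB
∠(j610 + 170) = arctan(610/170) = 74.43°
∠(j610 + 1.32) = arctan(610/1.32) = 89.88°
∠(j610 + 89) = arctan(610/89) = 81.70°
∠(j610 + 640) = arctan(610/640) = 43.63°
∠T(j610) = 74.43° − (89.88° + 81.70° + 43.63°) = -140.77°

|T| = -90.9 dB, ∠T = -140.8°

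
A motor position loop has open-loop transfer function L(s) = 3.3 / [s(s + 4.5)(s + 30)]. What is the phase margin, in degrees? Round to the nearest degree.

Gain crossover: |L(jω)| = 1 at ω ≈ 0.0244 rad/s.
∠L(j0.0244) = −90° − arctan(0.0244/4.5) − arctan(0.0244/30) ≈ -90.36°
PM = 180° + (-90.36°) = 89.64°

90 deg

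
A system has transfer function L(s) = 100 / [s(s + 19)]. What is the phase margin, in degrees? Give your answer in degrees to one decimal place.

Gain crossover: |L(jω)| = 1 at ω ≈ 5.08 rad/s.
∠L(j5.08) = −90° − arctan(5.08/19) ≈ -104.98°
PM = 180° + (-104.98°) = 75.02°

75.0°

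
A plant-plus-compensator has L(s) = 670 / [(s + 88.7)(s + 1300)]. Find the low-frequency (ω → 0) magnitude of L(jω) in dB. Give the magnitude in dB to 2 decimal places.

L(0) = 670 / (88.7 × 1300) = 0.0058104
20 log₁₀(0.0058104) = -44.716 dB

-44.72 dB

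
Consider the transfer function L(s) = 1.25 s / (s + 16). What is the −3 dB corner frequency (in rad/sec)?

For a single-pole high-pass, the −3 dB point is at the pole: ω = 16 rad/sec.

16 rad/sec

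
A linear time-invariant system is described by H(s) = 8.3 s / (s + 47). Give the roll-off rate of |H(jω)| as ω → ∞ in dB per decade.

0 dB/decade

With 1 zero and 1 pole, the high-frequency asymptotic slope is 20 × (1 − 1) = 0 dB/decade.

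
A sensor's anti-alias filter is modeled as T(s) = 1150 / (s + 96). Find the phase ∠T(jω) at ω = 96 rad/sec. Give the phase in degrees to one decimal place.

-45.0°

∠(j96 + 96) = arctan(96/96) = 45.00°
∠T(j96) = −45.00° = -45.00°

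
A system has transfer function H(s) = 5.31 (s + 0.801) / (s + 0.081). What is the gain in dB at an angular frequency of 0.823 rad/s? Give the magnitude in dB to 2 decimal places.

17.35 dB

|j0.823 + 0.801| = √(0.823² + 0.801²) = 1.148
|j0.823 + 0.081| = √(0.823² + 0.081²) = 0.827
|H(j0.823)| = 5.31 × 1.148 / 0.827 = 7.3742
20 log₁₀(7.3742) = 17.354 dB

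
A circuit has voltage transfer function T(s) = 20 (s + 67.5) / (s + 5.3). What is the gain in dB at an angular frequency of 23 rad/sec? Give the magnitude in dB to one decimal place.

|j23 + 67.5| = √(23² + 67.5²) = 71.31
|j23 + 5.3| = √(23² + 5.3²) = 23.6
|T(j23)| = 20 × 71.31 / 23.6 = 60.426
20 log₁₀(60.426) = 35.62 dB

35.6 dB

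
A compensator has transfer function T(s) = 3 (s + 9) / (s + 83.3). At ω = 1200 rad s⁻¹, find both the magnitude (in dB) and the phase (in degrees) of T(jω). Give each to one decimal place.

|T| = 9.5 dB, ∠T = 3.5°

|j1200 + 9| = √(1200² + 9²) = 1200
|j1200 + 83.3| = √(1200² + 83.3²) = 1203
|T(j1200)| = 3 × 1200 / 1203 = 2.9929
20 log₁₀(2.9929) = 9.52 dB
∠(j1200 + 9) = arctan(1200/9) = 89.57°
∠(j1200 + 83.3) = arctan(1200/83.3) = 86.03°
∠T(j1200) = 89.57° − 86.03° = 3.54°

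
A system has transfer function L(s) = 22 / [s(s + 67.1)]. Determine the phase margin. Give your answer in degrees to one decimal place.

Gain crossover: |L(jω)| = 1 at ω ≈ 0.328 rad/s.
∠L(j0.328) = −90° − arctan(0.328/67.1) ≈ -90.28°
PM = 180° + (-90.28°) = 89.72°

89.7°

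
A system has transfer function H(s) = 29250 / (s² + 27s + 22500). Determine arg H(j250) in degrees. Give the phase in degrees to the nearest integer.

∠[(j250)² + 27(j250) + 22500] = ∠[-40000 + j6750] = 170.42°
∠H(j250) = −170.42° = -170.42°

-170 deg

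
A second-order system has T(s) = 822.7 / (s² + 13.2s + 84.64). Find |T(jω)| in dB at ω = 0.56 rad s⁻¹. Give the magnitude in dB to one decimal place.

19.8 dB

|(j0.56)² + 13.2(j0.56) + 84.64| = |84.326 + j7.392| = 84.65
|T(j0.56)| = 822.7 / 84.65 = 9.7189
20 log₁₀(9.7189) = 19.75 dB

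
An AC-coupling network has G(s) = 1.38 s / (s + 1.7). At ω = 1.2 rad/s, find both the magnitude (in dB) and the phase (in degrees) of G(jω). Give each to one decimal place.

|j1.2| = 1.2
|j1.2 + 1.7| = √(1.2² + 1.7²) = 2.081
|G(j1.2)| = 1.38 × 1.2 / 2.081 = 0.79582
20 log₁₀(0.79582) = -1.98 dB
∠(j1.2) = 90.00°
∠(j1.2 + 1.7) = arctan(1.2/1.7) = 35.22°
∠G(j1.2) = 90.00° − 35.22° = 54.78°

|G| = -2.0 dB, ∠G = 54.8°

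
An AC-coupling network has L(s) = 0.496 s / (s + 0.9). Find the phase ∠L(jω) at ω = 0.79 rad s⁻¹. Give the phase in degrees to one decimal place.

∠(j0.79) = 90.00°
∠(j0.79 + 0.9) = arctan(0.79/0.9) = 41.28°
∠L(j0.79) = 90.00° − 41.28° = 48.72°

48.7°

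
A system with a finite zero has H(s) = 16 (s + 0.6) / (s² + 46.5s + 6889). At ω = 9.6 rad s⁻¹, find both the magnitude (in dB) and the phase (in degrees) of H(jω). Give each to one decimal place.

|j9.6 + 0.6| = √(9.6² + 0.6²) = 9.619
|(j9.6)² + 46.5(j9.6) + 6889| = |6796.8 + j446.4| = 6811
|H(j9.6)| = 16 × 9.619 / 6811 = 0.022594
20 log₁₀(0.022594) = -32.92 dB
∠(j9.6 + 0.6) = arctan(9.6/0.6) = 86.42°
∠[(j9.6)² + 46.5(j9.6) + 6889] = ∠[6796.8 + j446.4] = 3.76°
∠H(j9.6) = 86.42° − 3.76° = 82.67°

|H| = -32.9 dB, ∠H = 82.7°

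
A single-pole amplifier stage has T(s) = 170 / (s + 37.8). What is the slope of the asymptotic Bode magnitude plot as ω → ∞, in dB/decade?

With 0 zeros and 1 pole, the high-frequency asymptotic slope is 20 × (0 − 1) = -20 dB/decade.

-20 dB/decade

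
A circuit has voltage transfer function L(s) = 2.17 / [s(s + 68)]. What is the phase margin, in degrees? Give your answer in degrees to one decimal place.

90.0°

Gain crossover: |L(jω)| = 1 at ω ≈ 0.0319 rad s⁻¹.
∠L(j0.0319) = −90° − arctan(0.0319/68) ≈ -90.03°
PM = 180° + (-90.03°) = 89.97°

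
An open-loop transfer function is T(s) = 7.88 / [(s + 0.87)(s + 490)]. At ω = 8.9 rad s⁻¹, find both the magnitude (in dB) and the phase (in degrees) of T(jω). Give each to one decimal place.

|T| = -54.9 dB, ∠T = -85.5°

|j8.9 + 0.87| = √(8.9² + 0.87²) = 8.942
|j8.9 + 490| = √(8.9² + 490²) = 490.1
|T(j8.9)| = 7.88 / (8.942 × 490.1) = 0.0017981
20 log₁₀(0.0017981) = -54.90 dB
∠(j8.9 + 0.87) = arctan(8.9/0.87) = 84.42°
∠(j8.9 + 490) = arctan(8.9/490) = 1.04°
∠T(j8.9) = − (84.42° + 1.04°) = -85.46°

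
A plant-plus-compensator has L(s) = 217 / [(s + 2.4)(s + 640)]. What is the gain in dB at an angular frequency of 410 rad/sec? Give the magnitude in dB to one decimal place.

|j410 + 2.4| = √(410² + 2.4²) = 410
|j410 + 640| = √(410² + 640²) = 760.1
|L(j410)| = 217 / (410 × 760.1) = 0.00069633
20 log₁₀(0.00069633) = -63.14 dB

-63.1 dB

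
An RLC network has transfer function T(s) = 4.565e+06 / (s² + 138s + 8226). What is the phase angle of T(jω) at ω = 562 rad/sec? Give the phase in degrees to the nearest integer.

-166°

∠[(j562)² + 138(j562) + 8226] = ∠[-3.0762e+05 + j77556] = 165.85°
∠T(j562) = −165.85° = -165.85°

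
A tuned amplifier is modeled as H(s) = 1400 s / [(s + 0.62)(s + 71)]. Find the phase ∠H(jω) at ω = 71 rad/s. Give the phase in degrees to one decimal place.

∠(j71) = 90.00°
∠(j71 + 0.62) = arctan(71/0.62) = 89.50°
∠(j71 + 71) = arctan(71/71) = 45.00°
∠H(j71) = 90.00° − (89.50° + 45.00°) = -44.50°

-44.5 deg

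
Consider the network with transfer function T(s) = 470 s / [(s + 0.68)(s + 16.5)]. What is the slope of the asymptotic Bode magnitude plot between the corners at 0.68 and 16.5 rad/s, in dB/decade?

0 dB/decade

In this band the factors already past their corner are: 1 differentiator zero, pole at 0.68; net slope = 0 dB/decade.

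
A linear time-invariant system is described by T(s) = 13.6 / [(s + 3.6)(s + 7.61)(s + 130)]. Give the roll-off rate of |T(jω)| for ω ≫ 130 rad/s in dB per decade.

With 0 zeros and 3 poles, the high-frequency asymptotic slope is 20 × (0 − 3) = -60 dB/decade.

-60 dB/decade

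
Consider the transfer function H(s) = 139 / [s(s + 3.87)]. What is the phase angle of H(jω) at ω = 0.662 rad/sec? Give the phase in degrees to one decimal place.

∠(j0.662 + 3.87) = arctan(0.662/3.87) = 9.71°
∠(j0.662) = 90.00°
∠H(j0.662) = − (9.71° + 90.00°) = -99.71°

-99.7°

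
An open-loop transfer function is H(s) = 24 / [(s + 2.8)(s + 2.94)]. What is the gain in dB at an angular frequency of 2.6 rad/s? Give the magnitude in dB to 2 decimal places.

4.08 dB

|j2.6 + 2.8| = √(2.6² + 2.8²) = 3.821
|j2.6 + 2.94| = √(2.6² + 2.94²) = 3.925
|H(j2.6)| = 24 / (3.821 × 3.925) = 1.6004
20 log₁₀(1.6004) = 4.084 dB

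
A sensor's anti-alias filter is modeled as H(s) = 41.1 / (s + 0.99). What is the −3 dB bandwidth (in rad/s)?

For a single-pole low-pass, the −3 dB point is at the pole: ω = 0.99 rad/s.

0.99 rad/s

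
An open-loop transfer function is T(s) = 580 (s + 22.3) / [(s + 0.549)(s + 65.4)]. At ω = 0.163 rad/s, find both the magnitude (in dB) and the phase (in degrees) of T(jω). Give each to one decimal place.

|j0.163 + 22.3| = √(0.163² + 22.3²) = 22.3
|j0.163 + 0.549| = √(0.163² + 0.549²) = 0.5727
|j0.163 + 65.4| = √(0.163² + 65.4²) = 65.4
|T(j0.163)| = 580 × 22.3 / (0.5727 × 65.4) = 345.34
20 log₁₀(345.34) = 50.76 dB
∠(j0.163 + 22.3) = arctan(0.163/22.3) = 0.42°
∠(j0.163 + 0.549) = arctan(0.163/0.549) = 16.54°
∠(j0.163 + 65.4) = arctan(0.163/65.4) = 0.14°
∠T(j0.163) = 0.42° − (16.54° + 0.14°) = -16.26°

|T| = 50.8 dB, ∠T = -16.3°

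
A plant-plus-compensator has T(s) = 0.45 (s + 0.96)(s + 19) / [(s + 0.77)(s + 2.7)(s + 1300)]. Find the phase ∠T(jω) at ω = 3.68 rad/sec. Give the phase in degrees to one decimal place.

∠(j3.68 + 0.96) = arctan(3.68/0.96) = 75.38°
∠(j3.68 + 19) = arctan(3.68/19) = 10.96°
∠(j3.68 + 0.77) = arctan(3.68/0.77) = 78.18°
∠(j3.68 + 2.7) = arctan(3.68/2.7) = 53.73°
∠(j3.68 + 1300) = arctan(3.68/1300) = 0.16°
∠T(j3.68) = 75.38° + 10.96° − (78.18° + 53.73° + 0.16°) = -45.74°

-45.7°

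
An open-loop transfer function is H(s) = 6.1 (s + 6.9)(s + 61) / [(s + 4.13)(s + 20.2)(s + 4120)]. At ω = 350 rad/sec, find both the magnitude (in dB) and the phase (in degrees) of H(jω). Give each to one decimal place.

|j350 + 6.9| = √(350² + 6.9²) = 350.1
|j350 + 61| = √(350² + 61²) = 355.3
|j350 + 4.13| = √(350² + 4.13²) = 350
|j350 + 20.2| = √(350² + 20.2²) = 350.6
|j350 + 4120| = √(350² + 4120²) = 4135
|H(j350)| = 6.1 × 350.1 × 355.3 / (350 × 350.6 × 4135) = 0.0014952
20 log₁₀(0.0014952) = -56.51 dB
∠(j350 + 6.9) = arctan(350/6.9) = 88.87°
∠(j350 + 61) = arctan(350/61) = 80.11°
∠(j350 + 4.13) = arctan(350/4.13) = 89.32°
∠(j350 + 20.2) = arctan(350/20.2) = 86.70°
∠(j350 + 4120) = arctan(350/4120) = 4.86°
∠H(j350) = 88.87° + 80.11° − (89.32° + 86.70° + 4.86°) = -11.89°

|H| = -56.5 dB, ∠H = -11.9°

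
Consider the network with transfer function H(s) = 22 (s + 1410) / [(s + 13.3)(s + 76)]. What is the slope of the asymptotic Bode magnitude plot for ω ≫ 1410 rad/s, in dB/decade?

-20 dB/decade

With 1 zero and 2 poles, the high-frequency asymptotic slope is 20 × (1 − 2) = -20 dB/decade.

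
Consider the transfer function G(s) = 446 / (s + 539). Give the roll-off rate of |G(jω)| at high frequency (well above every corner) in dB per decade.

-20 dB/decade

With 0 zeros and 1 pole, the high-frequency asymptotic slope is 20 × (0 − 1) = -20 dB/decade.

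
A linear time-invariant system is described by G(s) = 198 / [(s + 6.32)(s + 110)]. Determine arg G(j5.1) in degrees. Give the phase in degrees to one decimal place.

∠(j5.1 + 6.32) = arctan(5.1/6.32) = 38.90°
∠(j5.1 + 110) = arctan(5.1/110) = 2.65°
∠G(j5.1) = − (38.90° + 2.65°) = -41.56°

-41.6°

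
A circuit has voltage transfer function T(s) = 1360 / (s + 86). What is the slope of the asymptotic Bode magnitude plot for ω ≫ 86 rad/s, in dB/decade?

-20 dB/decade

With 0 zeros and 1 pole, the high-frequency asymptotic slope is 20 × (0 − 1) = -20 dB/decade.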